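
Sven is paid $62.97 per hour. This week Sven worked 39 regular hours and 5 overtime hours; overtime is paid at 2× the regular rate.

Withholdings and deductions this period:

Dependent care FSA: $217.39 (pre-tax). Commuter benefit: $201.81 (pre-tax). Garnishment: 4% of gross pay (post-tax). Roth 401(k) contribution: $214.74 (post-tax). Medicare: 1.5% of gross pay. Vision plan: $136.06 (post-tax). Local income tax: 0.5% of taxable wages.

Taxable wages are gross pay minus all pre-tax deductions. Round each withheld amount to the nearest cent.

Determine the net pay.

Regular pay: 39 × $62.97 = $2455.83
Overtime pay: 5 × $62.97 × 2 = $629.70
Gross pay = $2455.83 + $629.70 = $3085.53
Commuter benefit: $201.81
Dependent care FSA: $217.39
Pre-tax total = $201.81 + $217.39 = $419.20
Taxable wages = $3085.53 − $419.20 = $2666.33
Local income tax: $2666.33 × 0.005 = $13.33
Medicare: $3085.53 × 0.015 = $46.28
Roth 401(k) contribution: $214.74
Garnishment: $3085.53 × 0.04 = $123.42
Vision plan: $136.06
Total deductions = $201.81 + $217.39 + $13.33 + $46.28 + $214.74 + $123.42 + $136.06 = $953.03
Net pay = $3085.53 − $953.03 = $2132.50

$2132.50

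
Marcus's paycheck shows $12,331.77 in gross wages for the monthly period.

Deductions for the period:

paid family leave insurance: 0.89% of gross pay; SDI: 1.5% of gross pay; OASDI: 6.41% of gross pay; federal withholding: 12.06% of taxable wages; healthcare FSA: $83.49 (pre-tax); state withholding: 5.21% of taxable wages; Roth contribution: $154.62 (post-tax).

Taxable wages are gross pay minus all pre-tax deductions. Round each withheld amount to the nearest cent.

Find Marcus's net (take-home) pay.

Healthcare FSA: $83.49
Taxable wages = $12,331.77 − $83.49 = $12,248.28
Federal withholding: $12,248.28 × 0.1206 = $1,477.14
State withholding: $12,248.28 × 0.0521 = $638.14
OASDI: $12,331.77 × 0.0641 = $790.47
Paid family leave insurance: $12,331.77 × 0.0089 = $109.75
SDI: $12,331.77 × 0.015 = $184.98
Roth contribution: $154.62
Total deductions = $83.49 + $1,477.14 + $638.14 + $790.47 + $109.75 + $184.98 + $154.62 = $3,438.59
Net pay = $12,331.77 − $3,438.59 = $8,893.18

$8,893.18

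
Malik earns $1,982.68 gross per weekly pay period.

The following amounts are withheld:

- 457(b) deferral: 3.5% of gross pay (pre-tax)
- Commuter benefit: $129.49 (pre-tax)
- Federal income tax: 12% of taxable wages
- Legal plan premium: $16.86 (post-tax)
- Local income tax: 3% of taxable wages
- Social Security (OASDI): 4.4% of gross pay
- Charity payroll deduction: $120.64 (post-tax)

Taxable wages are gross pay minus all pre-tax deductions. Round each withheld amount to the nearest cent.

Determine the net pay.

$1,291.49

457(b) deferral: $1,982.68 × 0.035 = $69.39
Commuter benefit: $129.49
Pre-tax total = $69.39 + $129.49 = $198.88
Taxable wages = $1,982.68 − $198.88 = $1,783.80
Federal income tax: $1,783.80 × 0.12 = $214.06
Local income tax: $1,783.80 × 0.03 = $53.51
Social Security (OASDI): $1,982.68 × 0.044 = $87.24
Legal plan premium: $16.86
Charity payroll deduction: $120.64
Total deductions = $69.39 + $129.49 + $214.06 + $53.51 + $87.24 + $16.86 + $120.64 = $691.19
Net pay = $1,982.68 − $691.19 = $1,291.49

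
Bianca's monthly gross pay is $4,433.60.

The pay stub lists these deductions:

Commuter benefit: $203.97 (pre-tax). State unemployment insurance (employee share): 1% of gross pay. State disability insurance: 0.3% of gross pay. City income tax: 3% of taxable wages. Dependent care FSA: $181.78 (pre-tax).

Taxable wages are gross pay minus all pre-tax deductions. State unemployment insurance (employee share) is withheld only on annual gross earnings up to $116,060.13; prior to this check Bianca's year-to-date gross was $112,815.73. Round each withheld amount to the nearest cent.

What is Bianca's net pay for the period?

Commuter benefit: $203.97
Dependent care FSA: $181.78
Pre-tax total = $203.97 + $181.78 = $385.75
Taxable wages = $4,433.60 − $385.75 = $4,047.85
City income tax: $4,047.85 × 0.03 = $121.44
State unemployment insurance (employee share): only $116,060.13 − $112,815.73 = $3,244.40 of this check is subject → $3,244.40 × 0.01 = $32.44
State disability insurance: $4,433.60 × 0.003 = $13.30
Total deductions = $203.97 + $181.78 + $121.44 + $32.44 + $13.30 = $552.93
Net pay = $4,433.60 − $552.93 = $3,880.67

$3,880.67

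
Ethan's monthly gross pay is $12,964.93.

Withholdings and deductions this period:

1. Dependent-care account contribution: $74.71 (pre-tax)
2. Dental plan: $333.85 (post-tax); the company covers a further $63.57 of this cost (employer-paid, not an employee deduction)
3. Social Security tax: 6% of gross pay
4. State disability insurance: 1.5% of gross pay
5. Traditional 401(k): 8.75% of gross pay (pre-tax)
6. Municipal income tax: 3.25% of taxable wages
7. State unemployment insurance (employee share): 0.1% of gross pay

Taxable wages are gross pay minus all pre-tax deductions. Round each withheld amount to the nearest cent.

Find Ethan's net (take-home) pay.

Dependent-care account contribution: $74.71
Traditional 401(k): $12,964.93 × 0.0875 = $1,134.43
Pre-tax total = $74.71 + $1,134.43 = $1,209.14
Taxable wages = $12,964.93 − $1,209.14 = $11,755.79
Municipal income tax: $11,755.79 × 0.0325 = $382.06
State unemployment insurance (employee share): $12,964.93 × 0.001 = $12.96
Social Security tax: $12,964.93 × 0.06 = $777.90
State disability insurance: $12,964.93 × 0.015 = $194.47
Dental plan: $333.85
(Employer's $63.57 toward dental plan is not withheld from the employee.)
Total deductions = $74.71 + $1,134.43 + $382.06 + $12.96 + $777.90 + $194.47 + $333.85 = $2,910.38
Net pay = $12,964.93 − $2,910.38 = $10,054.55

$10,054.55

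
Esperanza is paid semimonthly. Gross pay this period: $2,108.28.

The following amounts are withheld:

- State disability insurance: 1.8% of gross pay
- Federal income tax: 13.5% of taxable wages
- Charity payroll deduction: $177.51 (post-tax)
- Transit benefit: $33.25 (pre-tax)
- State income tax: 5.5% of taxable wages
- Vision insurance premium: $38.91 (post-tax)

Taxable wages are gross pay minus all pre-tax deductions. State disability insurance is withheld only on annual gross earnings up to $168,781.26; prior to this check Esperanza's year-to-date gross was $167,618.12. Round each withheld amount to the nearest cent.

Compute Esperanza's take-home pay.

Transit benefit: $33.25
Taxable wages = $2,108.28 − $33.25 = $2,075.03
State income tax: $2,075.03 × 0.055 = $114.13
Federal income tax: $2,075.03 × 0.135 = $280.13
State disability insurance: only $168,781.26 − $167,618.12 = $1,163.14 of this check is subject → $1,163.14 × 0.018 = $20.94
Vision insurance premium: $38.91
Charity payroll deduction: $177.51
Total deductions = $33.25 + $114.13 + $280.13 + $20.94 + $38.91 + $177.51 = $664.87
Net pay = $2,108.28 − $664.87 = $1,443.41

$1,443.41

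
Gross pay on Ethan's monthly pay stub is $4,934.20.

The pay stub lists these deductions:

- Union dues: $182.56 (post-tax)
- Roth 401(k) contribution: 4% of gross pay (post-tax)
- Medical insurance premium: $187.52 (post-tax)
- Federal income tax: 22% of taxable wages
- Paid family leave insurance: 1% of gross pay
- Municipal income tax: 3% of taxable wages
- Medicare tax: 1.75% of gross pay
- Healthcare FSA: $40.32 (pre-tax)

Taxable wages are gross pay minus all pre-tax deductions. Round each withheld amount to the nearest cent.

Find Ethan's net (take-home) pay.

$2,967.27

Healthcare FSA: $40.32
Taxable wages = $4,934.20 − $40.32 = $4,893.88
Federal income tax: $4,893.88 × 0.22 = $1,076.65
Municipal income tax: $4,893.88 × 0.03 = $146.82
Paid family leave insurance: $4,934.20 × 0.01 = $49.34
Medicare tax: $4,934.20 × 0.0175 = $86.35
Roth 401(k) contribution: $4,934.20 × 0.04 = $197.37
Union dues: $182.56
Medical insurance premium: $187.52
Total deductions = $40.32 + $1,076.65 + $146.82 + $49.34 + $86.35 + $197.37 + $182.56 + $187.52 = $1,966.93
Net pay = $4,934.20 − $1,966.93 = $2,967.27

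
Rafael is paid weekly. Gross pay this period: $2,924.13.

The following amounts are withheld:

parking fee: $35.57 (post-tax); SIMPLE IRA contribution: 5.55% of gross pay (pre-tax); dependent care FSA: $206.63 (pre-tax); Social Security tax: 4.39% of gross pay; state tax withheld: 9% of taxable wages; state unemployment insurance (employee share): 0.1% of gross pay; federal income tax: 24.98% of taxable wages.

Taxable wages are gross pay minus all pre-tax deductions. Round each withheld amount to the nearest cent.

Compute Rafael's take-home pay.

$1,520.09

SIMPLE IRA contribution: $2,924.13 × 0.0555 = $162.29
Dependent care FSA: $206.63
Pre-tax total = $162.29 + $206.63 = $368.92
Taxable wages = $2,924.13 − $368.92 = $2,555.21
State tax withheld: $2,555.21 × 0.09 = $229.97
Federal income tax: $2,555.21 × 0.2498 = $638.29
State unemployment insurance (employee share): $2,924.13 × 0.001 = $2.92
Social Security tax: $2,924.13 × 0.0439 = $128.37
Parking fee: $35.57
Total deductions = $162.29 + $206.63 + $229.97 + $638.29 + $2.92 + $128.37 + $35.57 = $1,404.04
Net pay = $2,924.13 − $1,404.04 = $1,520.09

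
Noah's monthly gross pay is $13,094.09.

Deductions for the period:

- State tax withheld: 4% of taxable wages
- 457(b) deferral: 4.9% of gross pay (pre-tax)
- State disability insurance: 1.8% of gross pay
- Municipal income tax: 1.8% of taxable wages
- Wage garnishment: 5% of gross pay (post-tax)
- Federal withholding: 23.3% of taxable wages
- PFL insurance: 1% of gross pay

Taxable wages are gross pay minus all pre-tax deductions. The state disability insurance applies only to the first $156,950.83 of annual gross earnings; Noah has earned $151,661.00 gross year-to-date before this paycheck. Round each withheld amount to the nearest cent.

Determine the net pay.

457(b) deferral: $13,094.09 × 0.049 = $641.61
Taxable wages = $13,094.09 − $641.61 = $12,452.48
Federal withholding: $12,452.48 × 0.233 = $2,901.43
State tax withheld: $12,452.48 × 0.04 = $498.10
Municipal income tax: $12,452.48 × 0.018 = $224.14
State disability insurance: only $156,950.83 − $151,661.00 = $5,289.83 of this check is subject → $5,289.83 × 0.018 = $95.22
PFL insurance: $13,094.09 × 0.01 = $130.94
Wage garnishment: $13,094.09 × 0.05 = $654.70
Total deductions = $641.61 + $2,901.43 + $498.10 + $224.14 + $95.22 + $130.94 + $654.70 = $5,146.14
Net pay = $13,094.09 − $5,146.14 = $7,947.95

$7,947.95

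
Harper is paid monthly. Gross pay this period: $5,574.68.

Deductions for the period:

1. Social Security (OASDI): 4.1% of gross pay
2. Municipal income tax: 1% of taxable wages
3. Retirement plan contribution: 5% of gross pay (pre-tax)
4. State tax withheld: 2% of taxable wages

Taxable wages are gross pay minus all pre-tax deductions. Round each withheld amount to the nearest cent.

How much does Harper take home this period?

$4,908.51

Retirement plan contribution: $5,574.68 × 0.05 = $278.73
Taxable wages = $5,574.68 − $278.73 = $5,295.95
State tax withheld: $5,295.95 × 0.02 = $105.92
Municipal income tax: $5,295.95 × 0.01 = $52.96
Social Security (OASDI): $5,574.68 × 0.041 = $228.56
Total deductions = $278.73 + $105.92 + $52.96 + $228.56 = $666.17
Net pay = $5,574.68 − $666.17 = $4,908.51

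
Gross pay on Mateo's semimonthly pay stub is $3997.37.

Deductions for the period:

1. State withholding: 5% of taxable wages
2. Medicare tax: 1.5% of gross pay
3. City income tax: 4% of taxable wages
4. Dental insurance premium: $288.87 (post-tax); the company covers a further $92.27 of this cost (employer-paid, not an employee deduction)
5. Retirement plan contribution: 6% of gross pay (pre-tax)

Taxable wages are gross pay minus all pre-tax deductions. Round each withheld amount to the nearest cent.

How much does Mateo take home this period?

Retirement plan contribution: $3997.37 × 0.06 = $239.84
Taxable wages = $3997.37 − $239.84 = $3757.53
State withholding: $3757.53 × 0.05 = $187.88
City income tax: $3757.53 × 0.04 = $150.30
Medicare tax: $3997.37 × 0.015 = $59.96
Dental insurance premium: $288.87
(Employer's $92.27 toward dental insurance premium is not withheld from the employee.)
Total deductions = $239.84 + $187.88 + $150.30 + $59.96 + $288.87 = $926.85
Net pay = $3997.37 − $926.85 = $3070.52

$3070.52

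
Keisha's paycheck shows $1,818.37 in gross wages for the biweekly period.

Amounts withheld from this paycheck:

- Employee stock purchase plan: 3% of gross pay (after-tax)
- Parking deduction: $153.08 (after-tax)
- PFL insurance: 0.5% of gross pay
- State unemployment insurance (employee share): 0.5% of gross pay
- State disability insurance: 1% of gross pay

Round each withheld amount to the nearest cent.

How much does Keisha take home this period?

$1,574.38

State unemployment insurance (employee share): $1,818.37 × 0.005 = $9.09
State disability insurance: $1,818.37 × 0.01 = $18.18
PFL insurance: $1,818.37 × 0.005 = $9.09
Parking deduction: $153.08
Employee stock purchase plan: $1,818.37 × 0.03 = $54.55
Total deductions = $9.09 + $18.18 + $9.09 + $153.08 + $54.55 = $243.99
Net pay = $1,818.37 − $243.99 = $1,574.38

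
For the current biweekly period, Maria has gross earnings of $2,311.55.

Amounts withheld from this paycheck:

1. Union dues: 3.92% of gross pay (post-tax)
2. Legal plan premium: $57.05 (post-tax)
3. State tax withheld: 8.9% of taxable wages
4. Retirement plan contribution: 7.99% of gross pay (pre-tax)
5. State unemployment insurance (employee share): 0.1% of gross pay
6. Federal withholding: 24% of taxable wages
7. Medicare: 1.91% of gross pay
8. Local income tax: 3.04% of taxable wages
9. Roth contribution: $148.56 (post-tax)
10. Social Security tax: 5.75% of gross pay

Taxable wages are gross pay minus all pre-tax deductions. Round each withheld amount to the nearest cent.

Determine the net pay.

$886.87

Retirement plan contribution: $2,311.55 × 0.0799 = $184.69
Taxable wages = $2,311.55 − $184.69 = $2,126.86
State tax withheld: $2,126.86 × 0.089 = $189.29
Federal withholding: $2,126.86 × 0.24 = $510.45
Local income tax: $2,126.86 × 0.0304 = $64.66
Medicare: $2,311.55 × 0.0191 = $44.15
Social Security tax: $2,311.55 × 0.0575 = $132.91
State unemployment insurance (employee share): $2,311.55 × 0.001 = $2.31
Roth contribution: $148.56
Union dues: $2,311.55 × 0.0392 = $90.61
Legal plan premium: $57.05
Total deductions = $184.69 + $189.29 + $510.45 + $64.66 + $44.15 + $132.91 + $2.31 + $148.56 + $90.61 + $57.05 = $1,424.68
Net pay = $2,311.55 − $1,424.68 = $886.87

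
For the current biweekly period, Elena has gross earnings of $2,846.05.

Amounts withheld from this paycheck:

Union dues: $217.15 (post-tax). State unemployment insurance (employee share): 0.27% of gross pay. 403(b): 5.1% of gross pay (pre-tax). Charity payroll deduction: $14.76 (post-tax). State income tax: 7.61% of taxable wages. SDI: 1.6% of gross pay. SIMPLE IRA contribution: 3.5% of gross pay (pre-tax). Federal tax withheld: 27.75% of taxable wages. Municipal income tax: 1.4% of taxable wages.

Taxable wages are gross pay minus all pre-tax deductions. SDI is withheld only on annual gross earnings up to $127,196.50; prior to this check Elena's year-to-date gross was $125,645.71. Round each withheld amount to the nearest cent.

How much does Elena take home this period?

403(b): $2,846.05 × 0.051 = $145.15
SIMPLE IRA contribution: $2,846.05 × 0.035 = $99.61
Pre-tax total = $145.15 + $99.61 = $244.76
Taxable wages = $2,846.05 − $244.76 = $2,601.29
Municipal income tax: $2,601.29 × 0.014 = $36.42
Federal tax withheld: $2,601.29 × 0.2775 = $721.86
State income tax: $2,601.29 × 0.0761 = $197.96
State unemployment insurance (employee share): $2,846.05 × 0.0027 = $7.68
SDI: only $127,196.50 − $125,645.71 = $1,550.79 of this check is subject → $1,550.79 × 0.016 = $24.81
Charity payroll deduction: $14.76
Union dues: $217.15
Total deductions = $145.15 + $99.61 + $36.42 + $721.86 + $197.96 + $7.68 + $24.81 + $14.76 + $217.15 = $1,465.40
Net pay = $2,846.05 − $1,465.40 = $1,380.65

$1,380.65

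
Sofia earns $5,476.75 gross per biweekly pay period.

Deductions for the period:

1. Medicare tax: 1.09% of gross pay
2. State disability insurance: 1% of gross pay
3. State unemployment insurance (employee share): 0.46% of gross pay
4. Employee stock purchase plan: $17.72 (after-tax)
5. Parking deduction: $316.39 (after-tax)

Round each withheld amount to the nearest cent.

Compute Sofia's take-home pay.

$5,002.98

State disability insurance: $5,476.75 × 0.01 = $54.77
State unemployment insurance (employee share): $5,476.75 × 0.0046 = $25.19
Medicare tax: $5,476.75 × 0.0109 = $59.70
Employee stock purchase plan: $17.72
Parking deduction: $316.39
Total deductions = $54.77 + $25.19 + $59.70 + $17.72 + $316.39 = $473.77
Net pay = $5,476.75 − $473.77 = $5,002.98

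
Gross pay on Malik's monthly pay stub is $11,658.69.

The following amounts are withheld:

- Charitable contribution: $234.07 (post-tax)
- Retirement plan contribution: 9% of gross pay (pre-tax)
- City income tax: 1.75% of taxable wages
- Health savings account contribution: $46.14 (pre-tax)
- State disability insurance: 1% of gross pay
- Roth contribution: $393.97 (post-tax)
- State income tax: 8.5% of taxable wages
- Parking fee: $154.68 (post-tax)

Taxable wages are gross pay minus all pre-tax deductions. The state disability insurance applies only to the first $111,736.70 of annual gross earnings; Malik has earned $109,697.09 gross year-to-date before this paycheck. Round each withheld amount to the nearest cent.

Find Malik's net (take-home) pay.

Health savings account contribution: $46.14
Retirement plan contribution: $11,658.69 × 0.09 = $1,049.28
Pre-tax total = $46.14 + $1,049.28 = $1,095.42
Taxable wages = $11,658.69 − $1,095.42 = $10,563.27
State income tax: $10,563.27 × 0.085 = $897.88
City income tax: $10,563.27 × 0.0175 = $184.86
State disability insurance: only $111,736.70 − $109,697.09 = $2,039.61 of this check is subject → $2,039.61 × 0.01 = $20.40
Parking fee: $154.68
Roth contribution: $393.97
Charitable contribution: $234.07
Total deductions = $46.14 + $1,049.28 + $897.88 + $184.86 + $20.40 + $154.68 + $393.97 + $234.07 = $2,981.28
Net pay = $11,658.69 − $2,981.28 = $8,677.41

$8,677.41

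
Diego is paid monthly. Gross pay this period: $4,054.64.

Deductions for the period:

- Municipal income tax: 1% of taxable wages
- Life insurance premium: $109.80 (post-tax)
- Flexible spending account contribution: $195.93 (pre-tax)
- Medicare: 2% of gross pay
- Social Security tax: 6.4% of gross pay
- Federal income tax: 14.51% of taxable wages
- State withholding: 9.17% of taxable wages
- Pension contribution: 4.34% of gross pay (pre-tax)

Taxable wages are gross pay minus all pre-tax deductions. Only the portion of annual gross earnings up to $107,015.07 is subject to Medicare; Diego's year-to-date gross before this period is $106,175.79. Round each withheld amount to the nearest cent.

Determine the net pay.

$2,387.74

Pension contribution: $4,054.64 × 0.0434 = $175.97
Flexible spending account contribution: $195.93
Pre-tax total = $175.97 + $195.93 = $371.90
Taxable wages = $4,054.64 − $371.90 = $3,682.74
Municipal income tax: $3,682.74 × 0.01 = $36.83
Federal income tax: $3,682.74 × 0.1451 = $534.37
State withholding: $3,682.74 × 0.0917 = $337.71
Social Security tax: $4,054.64 × 0.064 = $259.50
Medicare: only $107,015.07 − $106,175.79 = $839.28 of this check is subject → $839.28 × 0.02 = $16.79
Life insurance premium: $109.80
Total deductions = $175.97 + $195.93 + $36.83 + $534.37 + $337.71 + $259.50 + $16.79 + $109.80 = $1,666.90
Net pay = $4,054.64 − $1,666.90 = $2,387.74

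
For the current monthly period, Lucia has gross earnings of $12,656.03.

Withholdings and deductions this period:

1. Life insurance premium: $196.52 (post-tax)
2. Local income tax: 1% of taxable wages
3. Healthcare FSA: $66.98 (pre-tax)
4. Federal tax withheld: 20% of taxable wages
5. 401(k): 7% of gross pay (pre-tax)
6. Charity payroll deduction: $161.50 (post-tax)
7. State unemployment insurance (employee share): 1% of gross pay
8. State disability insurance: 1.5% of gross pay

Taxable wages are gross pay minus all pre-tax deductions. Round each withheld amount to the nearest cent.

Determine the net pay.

Healthcare FSA: $66.98
401(k): $12,656.03 × 0.07 = $885.92
Pre-tax total = $66.98 + $885.92 = $952.90
Taxable wages = $12,656.03 − $952.90 = $11,703.13
Local income tax: $11,703.13 × 0.01 = $117.03
Federal tax withheld: $11,703.13 × 0.2 = $2,340.63
State disability insurance: $12,656.03 × 0.015 = $189.84
State unemployment insurance (employee share): $12,656.03 × 0.01 = $126.56
Charity payroll deduction: $161.50
Life insurance premium: $196.52
Total deductions = $66.98 + $885.92 + $117.03 + $2,340.63 + $189.84 + $126.56 + $161.50 + $196.52 = $4,084.98
Net pay = $12,656.03 − $4,084.98 = $8,571.05

$8,571.05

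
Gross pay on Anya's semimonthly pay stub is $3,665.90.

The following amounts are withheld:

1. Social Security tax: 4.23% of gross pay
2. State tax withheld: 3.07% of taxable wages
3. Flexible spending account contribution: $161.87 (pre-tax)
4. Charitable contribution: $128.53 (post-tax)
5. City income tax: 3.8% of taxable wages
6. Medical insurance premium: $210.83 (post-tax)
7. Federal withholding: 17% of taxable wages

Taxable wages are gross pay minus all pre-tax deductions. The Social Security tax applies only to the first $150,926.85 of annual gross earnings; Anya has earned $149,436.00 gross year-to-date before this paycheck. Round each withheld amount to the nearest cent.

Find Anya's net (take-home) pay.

$2,265.20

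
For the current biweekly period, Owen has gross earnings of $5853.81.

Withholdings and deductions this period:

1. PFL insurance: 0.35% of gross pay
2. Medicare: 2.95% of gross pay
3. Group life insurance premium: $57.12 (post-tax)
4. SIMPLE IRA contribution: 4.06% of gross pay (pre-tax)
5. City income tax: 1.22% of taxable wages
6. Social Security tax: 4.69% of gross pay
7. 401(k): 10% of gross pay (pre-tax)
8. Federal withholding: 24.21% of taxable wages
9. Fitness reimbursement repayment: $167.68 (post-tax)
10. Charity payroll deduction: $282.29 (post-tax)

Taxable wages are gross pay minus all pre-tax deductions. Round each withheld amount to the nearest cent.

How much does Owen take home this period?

401(k): $5853.81 × 0.1 = $585.38
SIMPLE IRA contribution: $5853.81 × 0.0406 = $237.66
Pre-tax total = $585.38 + $237.66 = $823.04
Taxable wages = $5853.81 − $823.04 = $5030.77
City income tax: $5030.77 × 0.0122 = $61.38
Federal withholding: $5030.77 × 0.2421 = $1217.95
Social Security tax: $5853.81 × 0.0469 = $274.54
Medicare: $5853.81 × 0.0295 = $172.69
PFL insurance: $5853.81 × 0.0035 = $20.49
Fitness reimbursement repayment: $167.68
Charity payroll deduction: $282.29
Group life insurance premium: $57.12
Total deductions = $585.38 + $237.66 + $61.38 + $1217.95 + $274.54 + $172.69 + $20.49 + $167.68 + $282.29 + $57.12 = $3077.18
Net pay = $5853.81 − $3077.18 = $2776.63

$2776.63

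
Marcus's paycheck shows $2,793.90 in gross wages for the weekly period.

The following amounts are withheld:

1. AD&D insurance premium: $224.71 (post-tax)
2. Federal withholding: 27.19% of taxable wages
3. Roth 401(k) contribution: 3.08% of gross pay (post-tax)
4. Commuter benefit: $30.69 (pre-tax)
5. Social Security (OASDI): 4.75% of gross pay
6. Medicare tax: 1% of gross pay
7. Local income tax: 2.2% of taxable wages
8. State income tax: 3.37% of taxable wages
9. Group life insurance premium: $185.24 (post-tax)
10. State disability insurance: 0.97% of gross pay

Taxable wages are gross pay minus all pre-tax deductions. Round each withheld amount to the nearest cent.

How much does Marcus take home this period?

$1,174.23

Commuter benefit: $30.69
Taxable wages = $2,793.90 − $30.69 = $2,763.21
State income tax: $2,763.21 × 0.0337 = $93.12
Federal withholding: $2,763.21 × 0.2719 = $751.32
Local income tax: $2,763.21 × 0.022 = $60.79
Medicare tax: $2,793.90 × 0.01 = $27.94
State disability insurance: $2,793.90 × 0.0097 = $27.10
Social Security (OASDI): $2,793.90 × 0.0475 = $132.71
Roth 401(k) contribution: $2,793.90 × 0.0308 = $86.05
Group life insurance premium: $185.24
AD&D insurance premium: $224.71
Total deductions = $30.69 + $93.12 + $751.32 + $60.79 + $27.94 + $27.10 + $132.71 + $86.05 + $185.24 + $224.71 = $1,619.67
Net pay = $2,793.90 − $1,619.67 = $1,174.23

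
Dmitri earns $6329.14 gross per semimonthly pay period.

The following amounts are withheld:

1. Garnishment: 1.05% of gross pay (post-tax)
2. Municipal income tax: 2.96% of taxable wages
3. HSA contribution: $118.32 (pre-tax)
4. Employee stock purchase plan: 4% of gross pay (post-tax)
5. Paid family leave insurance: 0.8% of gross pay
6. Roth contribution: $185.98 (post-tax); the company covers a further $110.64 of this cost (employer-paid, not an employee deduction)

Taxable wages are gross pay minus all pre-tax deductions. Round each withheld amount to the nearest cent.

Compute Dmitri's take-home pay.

$5470.74

HSA contribution: $118.32
Taxable wages = $6329.14 − $118.32 = $6210.82
Municipal income tax: $6210.82 × 0.0296 = $183.84
Paid family leave insurance: $6329.14 × 0.008 = $50.63
Garnishment: $6329.14 × 0.0105 = $66.46
Employee stock purchase plan: $6329.14 × 0.04 = $253.17
Roth contribution: $185.98
(Employer's $110.64 toward Roth contribution is not withheld from the employee.)
Total deductions = $118.32 + $183.84 + $50.63 + $66.46 + $253.17 + $185.98 = $858.40
Net pay = $6329.14 − $858.40 = $5470.74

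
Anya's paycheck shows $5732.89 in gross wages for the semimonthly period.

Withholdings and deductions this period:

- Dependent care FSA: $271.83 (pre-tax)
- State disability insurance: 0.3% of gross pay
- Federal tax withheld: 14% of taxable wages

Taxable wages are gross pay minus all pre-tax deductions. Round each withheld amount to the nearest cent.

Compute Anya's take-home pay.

Dependent care FSA: $271.83
Taxable wages = $5732.89 − $271.83 = $5461.06
Federal tax withheld: $5461.06 × 0.14 = $764.55
State disability insurance: $5732.89 × 0.003 = $17.20
Total deductions = $271.83 + $764.55 + $17.20 = $1053.58
Net pay = $5732.89 − $1053.58 = $4679.31

$4679.31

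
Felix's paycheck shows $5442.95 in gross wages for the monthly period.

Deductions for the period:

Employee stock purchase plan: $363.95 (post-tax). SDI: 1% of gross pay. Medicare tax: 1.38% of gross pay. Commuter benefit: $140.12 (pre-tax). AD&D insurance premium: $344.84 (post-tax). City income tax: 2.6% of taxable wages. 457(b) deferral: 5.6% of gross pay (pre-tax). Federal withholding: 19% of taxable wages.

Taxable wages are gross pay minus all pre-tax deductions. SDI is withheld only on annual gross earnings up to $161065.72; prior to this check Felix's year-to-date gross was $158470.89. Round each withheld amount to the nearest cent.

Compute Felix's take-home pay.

$3108.60

457(b) deferral: $5442.95 × 0.056 = $304.81
Commuter benefit: $140.12
Pre-tax total = $304.81 + $140.12 = $444.93
Taxable wages = $5442.95 − $444.93 = $4998.02
City income tax: $4998.02 × 0.026 = $129.95
Federal withholding: $4998.02 × 0.19 = $949.62
Medicare tax: $5442.95 × 0.0138 = $75.11
SDI: only $161065.72 − $158470.89 = $2594.83 of this check is subject → $2594.83 × 0.01 = $25.95
AD&D insurance premium: $344.84
Employee stock purchase plan: $363.95
Total deductions = $304.81 + $140.12 + $129.95 + $949.62 + $75.11 + $25.95 + $344.84 + $363.95 = $2334.35
Net pay = $5442.95 − $2334.35 = $3108.60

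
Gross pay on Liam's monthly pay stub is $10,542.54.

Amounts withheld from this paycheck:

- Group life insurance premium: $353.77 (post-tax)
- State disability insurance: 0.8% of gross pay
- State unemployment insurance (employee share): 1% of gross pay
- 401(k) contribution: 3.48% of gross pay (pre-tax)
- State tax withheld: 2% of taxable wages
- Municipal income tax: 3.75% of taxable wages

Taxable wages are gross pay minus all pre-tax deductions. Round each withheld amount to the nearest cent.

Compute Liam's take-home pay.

$9,047.02

401(k) contribution: $10,542.54 × 0.0348 = $366.88
Taxable wages = $10,542.54 − $366.88 = $10,175.66
Municipal income tax: $10,175.66 × 0.0375 = $381.59
State tax withheld: $10,175.66 × 0.02 = $203.51
State unemployment insurance (employee share): $10,542.54 × 0.01 = $105.43
State disability insurance: $10,542.54 × 0.008 = $84.34
Group life insurance premium: $353.77
Total deductions = $366.88 + $381.59 + $203.51 + $105.43 + $84.34 + $353.77 = $1,495.52
Net pay = $10,542.54 − $1,495.52 = $9,047.02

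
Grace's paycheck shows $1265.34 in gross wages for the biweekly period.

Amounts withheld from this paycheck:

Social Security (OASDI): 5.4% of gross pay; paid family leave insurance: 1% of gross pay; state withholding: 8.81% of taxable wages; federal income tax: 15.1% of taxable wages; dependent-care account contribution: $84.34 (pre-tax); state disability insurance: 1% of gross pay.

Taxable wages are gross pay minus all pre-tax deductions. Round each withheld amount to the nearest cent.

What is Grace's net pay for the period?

$804.99

Dependent-care account contribution: $84.34
Taxable wages = $1265.34 − $84.34 = $1181.00
State withholding: $1181.00 × 0.0881 = $104.05
Federal income tax: $1181.00 × 0.151 = $178.33
State disability insurance: $1265.34 × 0.01 = $12.65
Paid family leave insurance: $1265.34 × 0.01 = $12.65
Social Security (OASDI): $1265.34 × 0.054 = $68.33
Total deductions = $84.34 + $104.05 + $178.33 + $12.65 + $12.65 + $68.33 = $460.35
Net pay = $1265.34 − $460.35 = $804.99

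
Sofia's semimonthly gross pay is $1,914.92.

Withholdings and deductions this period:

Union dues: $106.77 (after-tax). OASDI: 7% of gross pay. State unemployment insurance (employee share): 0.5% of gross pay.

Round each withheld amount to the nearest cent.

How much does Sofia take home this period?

OASDI: $1,914.92 × 0.07 = $134.04
State unemployment insurance (employee share): $1,914.92 × 0.005 = $9.57
Union dues: $106.77
Total deductions = $134.04 + $9.57 + $106.77 = $250.38
Net pay = $1,914.92 − $250.38 = $1,664.54

$1,664.54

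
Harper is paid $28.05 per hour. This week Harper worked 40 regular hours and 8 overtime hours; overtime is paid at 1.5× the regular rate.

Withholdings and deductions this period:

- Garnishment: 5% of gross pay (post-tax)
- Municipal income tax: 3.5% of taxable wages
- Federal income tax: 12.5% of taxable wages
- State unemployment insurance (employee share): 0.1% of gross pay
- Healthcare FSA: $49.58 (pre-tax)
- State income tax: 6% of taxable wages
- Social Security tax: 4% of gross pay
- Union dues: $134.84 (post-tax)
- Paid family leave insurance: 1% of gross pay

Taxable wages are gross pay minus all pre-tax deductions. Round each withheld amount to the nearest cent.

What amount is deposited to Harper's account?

$816.87

Regular pay: 40 × $28.05 = $1,122.00
Overtime pay: 8 × $28.05 × 1.5 = $336.60
Gross pay = $1,122.00 + $336.60 = $1,458.60
Healthcare FSA: $49.58
Taxable wages = $1,458.60 − $49.58 = $1,409.02
Municipal income tax: $1,409.02 × 0.035 = $49.32
Federal income tax: $1,409.02 × 0.125 = $176.13
State income tax: $1,409.02 × 0.06 = $84.54
Social Security tax: $1,458.60 × 0.04 = $58.34
Paid family leave insurance: $1,458.60 × 0.01 = $14.59
State unemployment insurance (employee share): $1,458.60 × 0.001 = $1.46
Union dues: $134.84
Garnishment: $1,458.60 × 0.05 = $72.93
Total deductions = $49.58 + $49.32 + $176.13 + $84.54 + $58.34 + $14.59 + $1.46 + $134.84 + $72.93 = $641.73
Net pay = $1,458.60 − $641.73 = $816.87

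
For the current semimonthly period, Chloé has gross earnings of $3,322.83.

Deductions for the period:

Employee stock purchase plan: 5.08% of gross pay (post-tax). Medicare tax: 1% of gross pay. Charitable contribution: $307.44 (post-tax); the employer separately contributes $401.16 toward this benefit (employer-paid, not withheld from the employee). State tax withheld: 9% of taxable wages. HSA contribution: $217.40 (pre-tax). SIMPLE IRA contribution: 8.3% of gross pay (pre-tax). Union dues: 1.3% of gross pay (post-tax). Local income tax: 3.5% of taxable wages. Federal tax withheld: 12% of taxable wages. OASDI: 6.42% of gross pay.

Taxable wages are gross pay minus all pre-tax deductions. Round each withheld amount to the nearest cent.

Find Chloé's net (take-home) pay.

SIMPLE IRA contribution: $3,322.83 × 0.083 = $275.79
HSA contribution: $217.40
Pre-tax total = $275.79 + $217.40 = $493.19
Taxable wages = $3,322.83 − $493.19 = $2,829.64
Local income tax: $2,829.64 × 0.035 = $99.04
Federal tax withheld: $2,829.64 × 0.12 = $339.56
State tax withheld: $2,829.64 × 0.09 = $254.67
OASDI: $3,322.83 × 0.0642 = $213.33
Medicare tax: $3,322.83 × 0.01 = $33.23
Union dues: $3,322.83 × 0.013 = $43.20
Employee stock purchase plan: $3,322.83 × 0.0508 = $168.80
Charitable contribution: $307.44
(Employer's $401.16 toward charitable contribution is not withheld from the employee.)
Total deductions = $275.79 + $217.40 + $99.04 + $339.56 + $254.67 + $213.33 + $33.23 + $43.20 + $168.80 + $307.44 = $1,952.46
Net pay = $3,322.83 − $1,952.46 = $1,370.37

$1,370.37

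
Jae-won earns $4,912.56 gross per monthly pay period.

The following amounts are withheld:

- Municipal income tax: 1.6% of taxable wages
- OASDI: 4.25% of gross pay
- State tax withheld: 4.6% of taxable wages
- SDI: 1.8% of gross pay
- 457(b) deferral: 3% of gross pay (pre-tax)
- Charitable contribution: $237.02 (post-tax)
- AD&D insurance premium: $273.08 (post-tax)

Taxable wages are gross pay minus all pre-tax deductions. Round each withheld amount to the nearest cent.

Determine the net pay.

$3,662.43

457(b) deferral: $4,912.56 × 0.03 = $147.38
Taxable wages = $4,912.56 − $147.38 = $4,765.18
Municipal income tax: $4,765.18 × 0.016 = $76.24
State tax withheld: $4,765.18 × 0.046 = $219.20
OASDI: $4,912.56 × 0.0425 = $208.78
SDI: $4,912.56 × 0.018 = $88.43
Charitable contribution: $237.02
AD&D insurance premium: $273.08
Total deductions = $147.38 + $76.24 + $219.20 + $208.78 + $88.43 + $237.02 + $273.08 = $1,250.13
Net pay = $4,912.56 − $1,250.13 = $3,662.43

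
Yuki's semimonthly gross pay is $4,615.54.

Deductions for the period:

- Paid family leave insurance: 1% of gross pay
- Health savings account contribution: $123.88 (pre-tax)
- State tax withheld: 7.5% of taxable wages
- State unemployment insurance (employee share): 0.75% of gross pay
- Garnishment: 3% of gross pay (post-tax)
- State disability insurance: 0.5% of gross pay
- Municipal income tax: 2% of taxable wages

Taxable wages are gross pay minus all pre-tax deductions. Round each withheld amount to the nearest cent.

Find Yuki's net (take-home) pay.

Health savings account contribution: $123.88
Taxable wages = $4,615.54 − $123.88 = $4,491.66
State tax withheld: $4,491.66 × 0.075 = $336.87
Municipal income tax: $4,491.66 × 0.02 = $89.83
State unemployment insurance (employee share): $4,615.54 × 0.0075 = $34.62
State disability insurance: $4,615.54 × 0.005 = $23.08
Paid family leave insurance: $4,615.54 × 0.01 = $46.16
Garnishment: $4,615.54 × 0.03 = $138.47
Total deductions = $123.88 + $336.87 + $89.83 + $34.62 + $23.08 + $46.16 + $138.47 = $792.91
Net pay = $4,615.54 − $792.91 = $3,822.63

$3,822.63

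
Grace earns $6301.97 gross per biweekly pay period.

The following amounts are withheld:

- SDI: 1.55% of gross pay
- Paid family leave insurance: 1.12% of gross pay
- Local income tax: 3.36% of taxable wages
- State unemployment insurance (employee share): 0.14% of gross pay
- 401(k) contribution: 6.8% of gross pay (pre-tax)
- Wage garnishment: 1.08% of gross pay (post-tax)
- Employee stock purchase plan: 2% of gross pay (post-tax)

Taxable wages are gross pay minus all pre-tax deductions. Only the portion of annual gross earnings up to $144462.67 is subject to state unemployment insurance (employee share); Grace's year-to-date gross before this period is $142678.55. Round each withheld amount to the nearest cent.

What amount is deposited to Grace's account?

$5311.23

401(k) contribution: $6301.97 × 0.068 = $428.53
Taxable wages = $6301.97 − $428.53 = $5873.44
Local income tax: $5873.44 × 0.0336 = $197.35
SDI: $6301.97 × 0.0155 = $97.68
Paid family leave insurance: $6301.97 × 0.0112 = $70.58
State unemployment insurance (employee share): only $144462.67 − $142678.55 = $1784.12 of this check is subject → $1784.12 × 0.0014 = $2.50
Wage garnishment: $6301.97 × 0.0108 = $68.06
Employee stock purchase plan: $6301.97 × 0.02 = $126.04
Total deductions = $428.53 + $197.35 + $97.68 + $70.58 + $2.50 + $68.06 + $126.04 = $990.74
Net pay = $6301.97 − $990.74 = $5311.23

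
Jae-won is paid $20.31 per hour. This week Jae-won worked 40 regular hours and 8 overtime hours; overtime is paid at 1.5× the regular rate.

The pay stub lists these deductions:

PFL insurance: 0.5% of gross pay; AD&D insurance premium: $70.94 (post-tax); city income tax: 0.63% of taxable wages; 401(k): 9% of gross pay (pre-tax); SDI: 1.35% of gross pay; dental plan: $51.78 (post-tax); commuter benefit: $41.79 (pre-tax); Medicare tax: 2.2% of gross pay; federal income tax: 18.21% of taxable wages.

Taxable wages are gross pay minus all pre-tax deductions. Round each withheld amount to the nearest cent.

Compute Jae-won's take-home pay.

$580.60

Regular pay: 40 × $20.31 = $812.40
Overtime pay: 8 × $20.31 × 1.5 = $243.72
Gross pay = $812.40 + $243.72 = $1,056.12
Commuter benefit: $41.79
401(k): $1,056.12 × 0.09 = $95.05
Pre-tax total = $41.79 + $95.05 = $136.84
Taxable wages = $1,056.12 − $136.84 = $919.28
City income tax: $919.28 × 0.0063 = $5.79
Federal income tax: $919.28 × 0.1821 = $167.40
PFL insurance: $1,056.12 × 0.005 = $5.28
Medicare tax: $1,056.12 × 0.022 = $23.23
SDI: $1,056.12 × 0.0135 = $14.26
Dental plan: $51.78
AD&D insurance premium: $70.94
Total deductions = $41.79 + $95.05 + $5.79 + $167.40 + $5.28 + $23.23 + $14.26 + $51.78 + $70.94 = $475.52
Net pay = $1,056.12 − $475.52 = $580.60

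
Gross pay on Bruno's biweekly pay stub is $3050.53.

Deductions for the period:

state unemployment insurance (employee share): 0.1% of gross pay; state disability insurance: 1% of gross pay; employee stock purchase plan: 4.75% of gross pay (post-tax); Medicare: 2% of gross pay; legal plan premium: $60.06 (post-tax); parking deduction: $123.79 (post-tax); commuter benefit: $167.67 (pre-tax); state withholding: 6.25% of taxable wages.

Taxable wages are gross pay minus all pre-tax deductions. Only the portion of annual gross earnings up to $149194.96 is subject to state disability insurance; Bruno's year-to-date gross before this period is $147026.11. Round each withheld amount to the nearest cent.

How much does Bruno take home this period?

Commuter benefit: $167.67
Taxable wages = $3050.53 − $167.67 = $2882.86
State withholding: $2882.86 × 0.0625 = $180.18
State disability insurance: only $149194.96 − $147026.11 = $2168.85 of this check is subject → $2168.85 × 0.01 = $21.69
Medicare: $3050.53 × 0.02 = $61.01
State unemployment insurance (employee share): $3050.53 × 0.001 = $3.05
Parking deduction: $123.79
Employee stock purchase plan: $3050.53 × 0.0475 = $144.90
Legal plan premium: $60.06
Total deductions = $167.67 + $180.18 + $21.69 + $61.01 + $3.05 + $123.79 + $144.90 + $60.06 = $762.35
Net pay = $3050.53 − $762.35 = $2288.18

$2288.18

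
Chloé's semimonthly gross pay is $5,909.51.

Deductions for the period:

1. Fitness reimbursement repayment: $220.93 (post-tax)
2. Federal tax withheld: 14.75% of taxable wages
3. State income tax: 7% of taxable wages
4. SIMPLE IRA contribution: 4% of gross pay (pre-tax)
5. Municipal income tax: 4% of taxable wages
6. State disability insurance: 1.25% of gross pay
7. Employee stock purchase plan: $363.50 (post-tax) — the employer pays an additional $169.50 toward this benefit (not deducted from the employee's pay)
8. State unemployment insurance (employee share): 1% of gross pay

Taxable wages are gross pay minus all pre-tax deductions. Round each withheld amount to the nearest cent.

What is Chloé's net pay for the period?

SIMPLE IRA contribution: $5,909.51 × 0.04 = $236.38
Taxable wages = $5,909.51 − $236.38 = $5,673.13
Municipal income tax: $5,673.13 × 0.04 = $226.93
Federal tax withheld: $5,673.13 × 0.1475 = $836.79
State income tax: $5,673.13 × 0.07 = $397.12
State unemployment insurance (employee share): $5,909.51 × 0.01 = $59.10
State disability insurance: $5,909.51 × 0.0125 = $73.87
Fitness reimbursement repayment: $220.93
Employee stock purchase plan: $363.50
(Employer's $169.50 toward employee stock purchase plan is not withheld from the employee.)
Total deductions = $236.38 + $226.93 + $836.79 + $397.12 + $59.10 + $73.87 + $220.93 + $363.50 = $2,414.62
Net pay = $5,909.51 − $2,414.62 = $3,494.89

$3,494.89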